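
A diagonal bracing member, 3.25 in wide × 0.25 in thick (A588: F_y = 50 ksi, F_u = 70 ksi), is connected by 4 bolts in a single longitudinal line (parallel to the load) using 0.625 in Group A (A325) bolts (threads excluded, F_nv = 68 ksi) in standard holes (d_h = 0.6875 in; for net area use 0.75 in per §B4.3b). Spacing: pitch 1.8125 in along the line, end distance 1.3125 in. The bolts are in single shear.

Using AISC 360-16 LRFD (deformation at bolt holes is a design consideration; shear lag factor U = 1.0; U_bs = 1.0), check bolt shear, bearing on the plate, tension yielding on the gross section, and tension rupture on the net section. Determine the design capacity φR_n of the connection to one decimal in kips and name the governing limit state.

32.8 kips (net-section rupture governs)

Bolt shear: A_b = π(0.625)²/4 = 0.3068 in². φR_n = 0.75 × 68 × 0.3068 × 4 × 1 = 62.6 kips.
Bearing (0.25 in plate, F_u = 70 ksi): end bolts L_c = 1.3125 − 0.6875/2 = 0.96875, R_n = min(1.2×0.96875×0.25×70, 2.4×0.625×0.25×70) = 20.344 kips/bolt; interior L_c = 1.8125 − 0.6875 = 1.125, R_n = 23.625 kips/bolt. φR_n = 0.75 × (1×20.344 + 3×23.625) = 68.4 kips.
Tension yield (gross): A_g = 3.25×0.25 = 0.8125 in². φR_n = 0.90 × 50 × 0.8125 = 36.6 kips.
Tension rupture (net): A_n = (3.25 − 1×0.75)×0.25 = 0.625 in² (U = 1.0, A_e = A_n). φR_n = 0.75 × 70 × 0.625 = 32.8 kips.
Governing: min(62.6, 68.4, 36.6, 32.8) = 32.8 kips → net-section rupture.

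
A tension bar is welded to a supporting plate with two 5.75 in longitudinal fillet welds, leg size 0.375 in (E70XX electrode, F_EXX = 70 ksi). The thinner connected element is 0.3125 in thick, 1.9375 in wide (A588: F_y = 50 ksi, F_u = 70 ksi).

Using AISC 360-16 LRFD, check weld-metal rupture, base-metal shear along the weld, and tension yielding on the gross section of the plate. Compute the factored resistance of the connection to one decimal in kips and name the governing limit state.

Weld metal: throat = 0.707×0.375 = 0.26513 in, L = 2×5.75 = 11.5 in. φR_n = 0.75 × 0.6 × 70 × 0.26513 × 11.5 = 96.0 kips.
Base metal shear (0.3125 in plate): yield φR_n = 1.0×0.6×50×0.3125×11.5 = 107.8 kips; rupture φR_n = 0.75×0.6×70×0.3125×11.5 = 113.2 kips; take 107.8 kips (yield).
Tension yield (gross): A_g = 1.9375×0.3125 = 0.60547 in². φR_n = 0.90 × 50 × 0.60547 = 27.2 kips.
Governing: min(96.0, 107.8, 27.2) = 27.2 kips → gross-section yield.

27.2 kips (gross-section yield governs)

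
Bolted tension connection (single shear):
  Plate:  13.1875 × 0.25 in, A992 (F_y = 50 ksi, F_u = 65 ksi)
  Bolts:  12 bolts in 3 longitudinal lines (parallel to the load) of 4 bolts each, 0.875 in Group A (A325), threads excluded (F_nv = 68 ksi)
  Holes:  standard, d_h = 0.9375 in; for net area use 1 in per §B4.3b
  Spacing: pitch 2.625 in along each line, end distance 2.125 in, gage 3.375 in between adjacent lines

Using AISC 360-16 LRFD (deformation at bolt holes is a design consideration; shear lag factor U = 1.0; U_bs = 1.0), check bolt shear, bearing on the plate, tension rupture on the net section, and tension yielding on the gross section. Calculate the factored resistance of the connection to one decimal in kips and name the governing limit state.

Bolt shear: A_b = π(0.875)²/4 = 0.60132 in². φR_n = 0.75 × 68 × 0.60132 × 12 × 1 = 368.0 kips.
Bearing (0.25 in plate, F_u = 65 ksi): end bolts L_c = 2.125 − 0.9375/2 = 1.65625, R_n = min(1.2×1.65625×0.25×65, 2.4×0.875×0.25×65) = 32.297 kips/bolt; interior L_c = 2.625 − 0.9375 = 1.6875, R_n = 32.906 kips/bolt. φR_n = 0.75 × (3×32.297 + 9×32.906) = 294.8 kips.
Tension rupture (net): A_n = (13.1875 − 3×1)×0.25 = 2.5469 in² (U = 1.0, A_e = A_n). φR_n = 0.75 × 65 × 2.5469 = 124.2 kips.
Tension yield (gross): A_g = 13.1875×0.25 = 3.2969 in². φR_n = 0.90 × 50 × 3.2969 = 148.4 kips.
Governing: min(368.0, 294.8, 124.2, 148.4) = 124.2 kips → net-section rupture.

124.2 kips (net-section rupture governs)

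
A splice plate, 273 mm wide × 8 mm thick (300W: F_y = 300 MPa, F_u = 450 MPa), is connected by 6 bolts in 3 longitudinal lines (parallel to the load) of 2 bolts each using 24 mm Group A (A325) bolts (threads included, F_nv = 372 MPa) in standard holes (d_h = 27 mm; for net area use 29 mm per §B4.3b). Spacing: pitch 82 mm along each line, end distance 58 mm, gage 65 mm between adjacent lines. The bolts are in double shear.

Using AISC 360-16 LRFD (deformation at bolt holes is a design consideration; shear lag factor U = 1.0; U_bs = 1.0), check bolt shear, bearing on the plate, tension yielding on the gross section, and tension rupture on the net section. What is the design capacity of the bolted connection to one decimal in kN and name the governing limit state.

502.2 kN (net-section rupture governs)

Bolt shear: A_b = π(24)²/4 = 452.39 mm². φR_n = 0.75 × 372 × 452.39 × 6 × 2 = 1514.6 kN.
Bearing (8 mm plate, F_u = 450 MPa): end bolts L_c = 58 − 27/2 = 44.5, R_n = min(1.2×44.5×8×450, 2.4×24×8×450) = 192.24 kN/bolt; interior L_c = 82 − 27 = 55, R_n = 207.36 kN/bolt. φR_n = 0.75 × (3×192.24 + 3×207.36) = 899.1 kN.
Tension yield (gross): A_g = 273×8 = 2184 mm². φR_n = 0.90 × 300 × 2184 = 589.7 kN.
Tension rupture (net): A_n = (273 − 3×29)×8 = 1488 mm² (U = 1.0, A_e = A_n). φR_n = 0.75 × 450 × 1488 = 502.2 kN.
Governing: min(1514.6, 899.1, 589.7, 502.2) = 502.2 kN → net-section rupture.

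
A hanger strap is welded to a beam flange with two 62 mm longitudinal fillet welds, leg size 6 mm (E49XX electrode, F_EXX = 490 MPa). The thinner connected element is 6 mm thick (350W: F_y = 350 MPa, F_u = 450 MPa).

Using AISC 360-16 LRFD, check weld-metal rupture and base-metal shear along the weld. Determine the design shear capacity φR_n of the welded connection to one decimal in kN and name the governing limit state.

116.0 kN (weld metal governs)

Weld metal: throat = 0.707×6 = 4.242 mm, L = 2×62 = 124 mm. φR_n = 0.75 × 0.6 × 490 × 4.242 × 124 = 116.0 kN.
Base metal shear (6 mm plate): yield φR_n = 1.0×0.6×350×6×124 = 156.2 kN; rupture φR_n = 0.75×0.6×450×6×124 = 150.7 kN; take 150.7 kN (rupture).
Governing: min(116.0, 150.7) = 116.0 kN → weld metal.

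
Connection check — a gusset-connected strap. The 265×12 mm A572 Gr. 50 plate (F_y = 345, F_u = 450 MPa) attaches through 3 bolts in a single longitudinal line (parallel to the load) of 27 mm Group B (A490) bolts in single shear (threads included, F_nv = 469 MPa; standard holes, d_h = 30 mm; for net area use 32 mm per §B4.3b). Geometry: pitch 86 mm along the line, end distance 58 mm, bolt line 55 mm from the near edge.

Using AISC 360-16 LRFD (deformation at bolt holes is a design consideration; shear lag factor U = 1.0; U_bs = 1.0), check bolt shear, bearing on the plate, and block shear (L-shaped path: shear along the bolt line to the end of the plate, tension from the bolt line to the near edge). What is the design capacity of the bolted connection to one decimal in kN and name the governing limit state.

522.5 kN (block shear governs)

Bolt shear: A_b = π(27)²/4 = 572.56 mm². φR_n = 0.75 × 469 × 572.56 × 3 × 1 = 604.2 kN.
Bearing (12 mm plate, F_u = 450 MPa): end bolts L_c = 58 − 30/2 = 43, R_n = min(1.2×43×12×450, 2.4×27×12×450) = 278.64 kN/bolt; interior L_c = 86 − 30 = 56, R_n = 349.92 kN/bolt. φR_n = 0.75 × (1×278.64 + 2×349.92) = 733.9 kN.
Block shear: shear path 1×[58+2×86] = 1×230 mm, A_gv = 2760, A_nv = 1×(230 − 2.5×32)×12 = 1800 mm²; tension to near edge: (55 − 0.5×32)×12 = 468 mm². R_n = min(0.6×450×1800, 0.6×345×2760) + 1.0×450×468 = min(486, 571.32) + 210.6 = 696.6 kN. φR_n = 0.75 × 696.6 = 522.5 kN.
Governing: min(604.2, 733.9, 522.5) = 522.5 kN → block shear.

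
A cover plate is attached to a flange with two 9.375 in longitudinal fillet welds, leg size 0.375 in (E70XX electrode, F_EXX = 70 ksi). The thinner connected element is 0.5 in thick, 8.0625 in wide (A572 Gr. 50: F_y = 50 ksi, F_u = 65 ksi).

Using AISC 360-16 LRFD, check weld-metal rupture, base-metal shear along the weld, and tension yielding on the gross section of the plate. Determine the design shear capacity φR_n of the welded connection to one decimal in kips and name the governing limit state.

Weld metal: throat = 0.707×0.375 = 0.26513 in, L = 2×9.375 = 18.75 in. φR_n = 0.75 × 0.6 × 70 × 0.26513 × 18.75 = 156.6 kips.
Base metal shear (0.5 in plate): yield φR_n = 1.0×0.6×50×0.5×18.75 = 281.3 kips; rupture φR_n = 0.75×0.6×65×0.5×18.75 = 274.2 kips; take 274.2 kips (rupture).
Tension yield (gross): A_g = 8.0625×0.5 = 4.0313 in². φR_n = 0.90 × 50 × 4.0313 = 181.4 kips.
Governing: min(156.6, 274.2, 181.4) = 156.6 kips → weld metal.

156.6 kips (weld metal governs)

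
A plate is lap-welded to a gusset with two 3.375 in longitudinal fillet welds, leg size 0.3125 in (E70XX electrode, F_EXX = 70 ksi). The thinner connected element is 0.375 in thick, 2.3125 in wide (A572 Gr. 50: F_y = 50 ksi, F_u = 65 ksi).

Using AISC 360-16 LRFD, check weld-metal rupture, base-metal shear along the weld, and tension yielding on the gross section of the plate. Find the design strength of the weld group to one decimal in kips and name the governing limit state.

Weld metal: throat = 0.707×0.3125 = 0.22094 in, L = 2×3.375 = 6.75 in. φR_n = 0.75 × 0.6 × 70 × 0.22094 × 6.75 = 47.0 kips.
Base metal shear (0.375 in plate): yield φR_n = 1.0×0.6×50×0.375×6.75 = 75.9 kips; rupture φR_n = 0.75×0.6×65×0.375×6.75 = 74.0 kips; take 74.0 kips (rupture).
Tension yield (gross): A_g = 2.3125×0.375 = 0.86719 in². φR_n = 0.90 × 50 × 0.86719 = 39.0 kips.
Governing: min(47.0, 74.0, 39.0) = 39.0 kips → gross-section yield.

39.0 kips (gross-section yield governs)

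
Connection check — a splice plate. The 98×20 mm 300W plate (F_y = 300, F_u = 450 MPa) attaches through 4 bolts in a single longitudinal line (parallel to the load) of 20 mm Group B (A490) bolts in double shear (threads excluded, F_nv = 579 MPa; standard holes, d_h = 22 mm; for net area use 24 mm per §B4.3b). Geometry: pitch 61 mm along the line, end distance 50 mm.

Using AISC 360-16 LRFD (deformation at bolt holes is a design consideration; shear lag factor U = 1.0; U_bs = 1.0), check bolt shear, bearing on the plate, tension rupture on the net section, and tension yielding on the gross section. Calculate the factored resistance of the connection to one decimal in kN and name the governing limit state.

499.5 kN (net-section rupture governs)

Bolt shear: A_b = π(20)²/4 = 314.16 mm². φR_n = 0.75 × 579 × 314.16 × 4 × 2 = 1091.4 kN.
Bearing (20 mm plate, F_u = 450 MPa): end bolts L_c = 50 − 22/2 = 39, R_n = min(1.2×39×20×450, 2.4×20×20×450) = 421.2 kN/bolt; interior L_c = 61 − 22 = 39, R_n = 421.2 kN/bolt. φR_n = 0.75 × (1×421.2 + 3×421.2) = 1263.6 kN.
Tension rupture (net): A_n = (98 − 1×24)×20 = 1480 mm² (U = 1.0, A_e = A_n). φR_n = 0.75 × 450 × 1480 = 499.5 kN.
Tension yield (gross): A_g = 98×20 = 1960 mm². φR_n = 0.90 × 300 × 1960 = 529.2 kN.
Governing: min(1091.4, 1263.6, 499.5, 529.2) = 499.5 kN → net-section rupture.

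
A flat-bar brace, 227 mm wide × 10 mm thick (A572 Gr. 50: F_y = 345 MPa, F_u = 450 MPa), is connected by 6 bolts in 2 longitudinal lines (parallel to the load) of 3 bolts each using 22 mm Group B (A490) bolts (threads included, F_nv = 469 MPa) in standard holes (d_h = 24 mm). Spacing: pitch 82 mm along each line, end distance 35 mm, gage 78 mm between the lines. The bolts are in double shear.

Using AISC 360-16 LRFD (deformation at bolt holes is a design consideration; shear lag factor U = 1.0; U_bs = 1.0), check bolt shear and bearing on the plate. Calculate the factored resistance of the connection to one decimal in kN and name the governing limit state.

Bolt shear: A_b = π(22)²/4 = 380.13 mm². φR_n = 0.75 × 469 × 380.13 × 6 × 2 = 1604.5 kN.
Bearing (10 mm plate, F_u = 450 MPa): end bolts L_c = 35 − 24/2 = 23, R_n = min(1.2×23×10×450, 2.4×22×10×450) = 124.2 kN/bolt; interior L_c = 82 − 24 = 58, R_n = 237.6 kN/bolt. φR_n = 0.75 × (2×124.2 + 4×237.6) = 899.1 kN.
Governing: min(1604.5, 899.1) = 899.1 kN → bearing.

899.1 kN (bearing governs)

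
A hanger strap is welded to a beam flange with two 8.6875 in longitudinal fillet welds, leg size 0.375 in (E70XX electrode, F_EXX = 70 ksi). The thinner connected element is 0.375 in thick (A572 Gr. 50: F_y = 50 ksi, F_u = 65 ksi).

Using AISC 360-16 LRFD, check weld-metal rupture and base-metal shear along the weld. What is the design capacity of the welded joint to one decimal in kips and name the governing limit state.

Weld metal: throat = 0.707×0.375 = 0.26513 in, L = 2×8.6875 = 17.375 in. φR_n = 0.75 × 0.6 × 70 × 0.26513 × 17.375 = 145.1 kips.
Base metal shear (0.375 in plate): yield φR_n = 1.0×0.6×50×0.375×17.375 = 195.5 kips; rupture φR_n = 0.75×0.6×65×0.375×17.375 = 190.6 kips; take 190.6 kips (rupture).
Governing: min(145.1, 190.6) = 145.1 kips → weld metal.

145.1 kips (weld metal governs)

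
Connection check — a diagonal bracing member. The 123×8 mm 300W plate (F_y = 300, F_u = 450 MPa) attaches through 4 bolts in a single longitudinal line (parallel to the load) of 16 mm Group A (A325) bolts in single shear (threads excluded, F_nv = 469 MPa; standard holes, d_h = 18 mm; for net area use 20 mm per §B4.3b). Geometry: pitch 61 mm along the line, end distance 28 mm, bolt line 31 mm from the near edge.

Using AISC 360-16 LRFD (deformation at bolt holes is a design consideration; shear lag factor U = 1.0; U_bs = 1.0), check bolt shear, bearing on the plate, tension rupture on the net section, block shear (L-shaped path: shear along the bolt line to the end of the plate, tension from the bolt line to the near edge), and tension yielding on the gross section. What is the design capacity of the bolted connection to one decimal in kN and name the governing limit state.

265.7 kN (gross-section yield governs)

Bolt shear: A_b = π(16)²/4 = 201.06 mm². φR_n = 0.75 × 469 × 201.06 × 4 × 1 = 282.9 kN.
Bearing (8 mm plate, F_u = 450 MPa): end bolts L_c = 28 − 18/2 = 19, R_n = min(1.2×19×8×450, 2.4×16×8×450) = 82.08 kN/bolt; interior L_c = 61 − 18 = 43, R_n = 138.24 kN/bolt. φR_n = 0.75 × (1×82.08 + 3×138.24) = 372.6 kN.
Tension rupture (net): A_n = (123 − 1×20)×8 = 824 mm² (U = 1.0, A_e = A_n). φR_n = 0.75 × 450 × 824 = 278.1 kN.
Block shear: shear path 1×[28+3×61] = 1×211 mm, A_gv = 1688, A_nv = 1×(211 − 3.5×20)×8 = 1128 mm²; tension to near edge: (31 − 0.5×20)×8 = 168 mm². R_n = min(0.6×450×1128, 0.6×300×1688) + 1.0×450×168 = min(304.56, 303.84) + 75.6 = 379.44 kN. φR_n = 0.75 × 379.44 = 284.6 kN.
Tension yield (gross): A_g = 123×8 = 984 mm². φR_n = 0.90 × 300 × 984 = 265.7 kN.
Governing: min(282.9, 372.6, 278.1, 284.6, 265.7) = 265.7 kN → gross-section yield.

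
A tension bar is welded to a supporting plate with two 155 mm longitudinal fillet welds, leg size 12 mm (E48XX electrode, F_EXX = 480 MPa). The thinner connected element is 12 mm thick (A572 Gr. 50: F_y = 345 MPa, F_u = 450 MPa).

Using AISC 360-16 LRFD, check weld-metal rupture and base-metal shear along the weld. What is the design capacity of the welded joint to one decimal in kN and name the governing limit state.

Weld metal: throat = 0.707×12 = 8.484 mm, L = 2×155 = 310 mm. φR_n = 0.75 × 0.6 × 480 × 8.484 × 310 = 568.1 kN.
Base metal shear (12 mm plate): yield φR_n = 1.0×0.6×345×12×310 = 770.0 kN; rupture φR_n = 0.75×0.6×450×12×310 = 753.3 kN; take 753.3 kN (rupture).
Governing: min(568.1, 753.3) = 568.1 kN → weld metal.

568.1 kN (weld metal governs)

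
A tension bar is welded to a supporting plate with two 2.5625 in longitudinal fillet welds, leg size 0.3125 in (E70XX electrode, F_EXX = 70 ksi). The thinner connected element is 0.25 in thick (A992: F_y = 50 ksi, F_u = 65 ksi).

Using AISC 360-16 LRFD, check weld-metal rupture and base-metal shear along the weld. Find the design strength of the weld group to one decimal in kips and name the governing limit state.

Weld metal: throat = 0.707×0.3125 = 0.22094 in, L = 2×2.5625 = 5.125 in. φR_n = 0.75 × 0.6 × 70 × 0.22094 × 5.125 = 35.7 kips.
Base metal shear (0.25 in plate): yield φR_n = 1.0×0.6×50×0.25×5.125 = 38.4 kips; rupture φR_n = 0.75×0.6×65×0.25×5.125 = 37.5 kips; take 37.5 kips (rupture).
Governing: min(35.7, 37.5) = 35.7 kips → weld metal.

35.7 kips (weld metal governs)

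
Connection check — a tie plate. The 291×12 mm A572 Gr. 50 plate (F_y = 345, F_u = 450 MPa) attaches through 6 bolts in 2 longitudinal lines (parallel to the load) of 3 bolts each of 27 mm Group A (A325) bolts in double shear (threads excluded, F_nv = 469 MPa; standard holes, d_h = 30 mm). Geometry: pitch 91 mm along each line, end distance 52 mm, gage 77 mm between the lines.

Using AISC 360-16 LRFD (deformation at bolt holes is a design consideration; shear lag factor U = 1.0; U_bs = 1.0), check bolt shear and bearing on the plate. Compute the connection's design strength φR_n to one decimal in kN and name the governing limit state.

Bolt shear: A_b = π(27)²/4 = 572.56 mm². φR_n = 0.75 × 469 × 572.56 × 6 × 2 = 2416.8 kN.
Bearing (12 mm plate, F_u = 450 MPa): end bolts L_c = 52 − 30/2 = 37, R_n = min(1.2×37×12×450, 2.4×27×12×450) = 239.76 kN/bolt; interior L_c = 91 − 30 = 61, R_n = 349.92 kN/bolt. φR_n = 0.75 × (2×239.76 + 4×349.92) = 1409.4 kN.
Governing: min(2416.8, 1409.4) = 1409.4 kN → bearing.

1409.4 kN (bearing governs)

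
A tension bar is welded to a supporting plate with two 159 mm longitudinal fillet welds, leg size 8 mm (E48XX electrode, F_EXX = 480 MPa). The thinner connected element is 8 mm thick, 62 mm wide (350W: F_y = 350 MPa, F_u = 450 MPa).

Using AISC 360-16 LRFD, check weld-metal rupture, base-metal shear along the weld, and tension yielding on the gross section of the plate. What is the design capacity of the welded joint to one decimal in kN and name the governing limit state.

Weld metal: throat = 0.707×8 = 5.656 mm, L = 2×159 = 318 mm. φR_n = 0.75 × 0.6 × 480 × 5.656 × 318 = 388.5 kN.
Base metal shear (8 mm plate): yield φR_n = 1.0×0.6×350×8×318 = 534.2 kN; rupture φR_n = 0.75×0.6×450×8×318 = 515.2 kN; take 515.2 kN (rupture).
Tension yield (gross): A_g = 62×8 = 496 mm². φR_n = 0.90 × 350 × 496 = 156.2 kN.
Governing: min(388.5, 515.2, 156.2) = 156.2 kN → gross-section yield.

156.2 kN (gross-section yield governs)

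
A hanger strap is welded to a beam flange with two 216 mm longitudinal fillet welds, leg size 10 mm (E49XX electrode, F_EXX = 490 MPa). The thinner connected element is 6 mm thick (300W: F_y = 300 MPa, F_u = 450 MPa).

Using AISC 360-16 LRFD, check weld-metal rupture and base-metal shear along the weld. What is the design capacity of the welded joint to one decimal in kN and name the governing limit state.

466.6 kN (base-metal shear governs)

Weld metal: throat = 0.707×10 = 7.07 mm, L = 2×216 = 432 mm. φR_n = 0.75 × 0.6 × 490 × 7.07 × 432 = 673.5 kN.
Base metal shear (6 mm plate): yield φR_n = 1.0×0.6×300×6×432 = 466.6 kN; rupture φR_n = 0.75×0.6×450×6×432 = 524.9 kN; take 466.6 kN (yield).
Governing: min(673.5, 466.6) = 466.6 kN → base-metal shear.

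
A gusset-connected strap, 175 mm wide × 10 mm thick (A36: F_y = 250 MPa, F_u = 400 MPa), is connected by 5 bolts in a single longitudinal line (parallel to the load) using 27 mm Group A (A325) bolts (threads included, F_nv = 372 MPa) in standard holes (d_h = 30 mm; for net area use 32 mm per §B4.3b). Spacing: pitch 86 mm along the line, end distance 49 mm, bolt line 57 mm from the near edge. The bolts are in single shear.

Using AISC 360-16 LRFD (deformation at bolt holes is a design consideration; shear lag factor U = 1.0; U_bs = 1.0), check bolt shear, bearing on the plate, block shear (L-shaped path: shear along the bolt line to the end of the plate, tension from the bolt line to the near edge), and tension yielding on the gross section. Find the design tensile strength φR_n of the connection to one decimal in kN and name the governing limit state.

Bolt shear: A_b = π(27)²/4 = 572.56 mm². φR_n = 0.75 × 372 × 572.56 × 5 × 1 = 798.7 kN.
Bearing (10 mm plate, F_u = 400 MPa): end bolts L_c = 49 − 30/2 = 34, R_n = min(1.2×34×10×400, 2.4×27×10×400) = 163.2 kN/bolt; interior L_c = 86 − 30 = 56, R_n = 259.2 kN/bolt. φR_n = 0.75 × (1×163.2 + 4×259.2) = 900.0 kN.
Block shear: shear path 1×[49+4×86] = 1×393 mm, A_gv = 3930, A_nv = 1×(393 − 4.5×32)×10 = 2490 mm²; tension to near edge: (57 − 0.5×32)×10 = 410 mm². R_n = min(0.6×400×2490, 0.6×250×3930) + 1.0×400×410 = min(597.6, 589.5) + 164 = 753.5 kN. φR_n = 0.75 × 753.5 = 565.1 kN.
Tension yield (gross): A_g = 175×10 = 1750 mm². φR_n = 0.90 × 250 × 1750 = 393.8 kN.
Governing: min(798.7, 900.0, 565.1, 393.8) = 393.8 kN → gross-section yield.

393.8 kN (gross-section yield governs)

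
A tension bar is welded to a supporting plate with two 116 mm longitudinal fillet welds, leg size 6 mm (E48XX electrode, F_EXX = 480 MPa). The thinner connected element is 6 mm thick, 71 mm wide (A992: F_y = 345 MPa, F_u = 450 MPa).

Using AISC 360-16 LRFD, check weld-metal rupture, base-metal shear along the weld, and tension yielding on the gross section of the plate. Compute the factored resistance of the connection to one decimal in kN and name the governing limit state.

132.3 kN (gross-section yield governs)

Weld metal: throat = 0.707×6 = 4.242 mm, L = 2×116 = 232 mm. φR_n = 0.75 × 0.6 × 480 × 4.242 × 232 = 212.6 kN.
Base metal shear (6 mm plate): yield φR_n = 1.0×0.6×345×6×232 = 288.1 kN; rupture φR_n = 0.75×0.6×450×6×232 = 281.9 kN; take 281.9 kN (rupture).
Tension yield (gross): A_g = 71×6 = 426 mm². φR_n = 0.90 × 345 × 426 = 132.3 kN.
Governing: min(212.6, 281.9, 132.3) = 132.3 kN → gross-section yield.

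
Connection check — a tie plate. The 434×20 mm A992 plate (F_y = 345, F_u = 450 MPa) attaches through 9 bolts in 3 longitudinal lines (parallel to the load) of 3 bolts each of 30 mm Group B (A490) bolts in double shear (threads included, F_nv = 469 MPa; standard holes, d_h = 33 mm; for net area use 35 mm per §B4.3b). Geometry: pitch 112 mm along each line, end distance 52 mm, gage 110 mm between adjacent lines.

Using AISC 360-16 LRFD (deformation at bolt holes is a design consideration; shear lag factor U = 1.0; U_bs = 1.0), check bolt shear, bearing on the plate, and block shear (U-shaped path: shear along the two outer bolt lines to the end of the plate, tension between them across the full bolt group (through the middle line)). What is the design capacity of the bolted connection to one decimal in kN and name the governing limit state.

Bolt shear: A_b = π(30)²/4 = 706.86 mm². φR_n = 0.75 × 469 × 706.86 × 9 × 2 = 4475.5 kN.
Bearing (20 mm plate, F_u = 450 MPa): end bolts L_c = 52 − 33/2 = 35.5, R_n = min(1.2×35.5×20×450, 2.4×30×20×450) = 383.4 kN/bolt; interior L_c = 112 − 33 = 79, R_n = 648 kN/bolt. φR_n = 0.75 × (3×383.4 + 6×648) = 3778.7 kN.
Block shear: shear path 2×[52+2×112] = 2×276 mm, A_gv = 11040, A_nv = 2×(276 − 2.5×35)×20 = 7540 mm²; tension across gage: (220 − 2×35)×20 = 3000 mm². R_n = min(0.6×450×7540, 0.6×345×11040) + 1.0×450×3000 = min(2035.8, 2285.3) + 1350 = 3385.8 kN. φR_n = 0.75 × 3385.8 = 2539.4 kN.
Governing: min(4475.5, 3778.7, 2539.4) = 2539.4 kN → block shear.

2539.4 kN (block shear governs)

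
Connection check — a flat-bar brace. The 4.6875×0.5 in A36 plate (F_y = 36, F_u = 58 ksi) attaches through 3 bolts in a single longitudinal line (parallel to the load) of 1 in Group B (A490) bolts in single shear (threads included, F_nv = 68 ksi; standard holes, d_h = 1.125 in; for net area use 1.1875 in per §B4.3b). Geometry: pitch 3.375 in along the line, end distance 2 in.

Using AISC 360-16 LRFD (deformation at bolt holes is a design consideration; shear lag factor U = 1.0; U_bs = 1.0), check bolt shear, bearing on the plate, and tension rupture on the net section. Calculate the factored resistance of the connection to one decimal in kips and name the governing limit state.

76.1 kips (net-section rupture governs)

Bolt shear: A_b = π(1)²/4 = 0.7854 in². φR_n = 0.75 × 68 × 0.7854 × 3 × 1 = 120.2 kips.
Bearing (0.5 in plate, F_u = 58 ksi): end bolts L_c = 2 − 1.125/2 = 1.4375, R_n = min(1.2×1.4375×0.5×58, 2.4×1×0.5×58) = 50.025 kips/bolt; interior L_c = 3.375 − 1.125 = 2.25, R_n = 69.6 kips/bolt. φR_n = 0.75 × (1×50.025 + 2×69.6) = 141.9 kips.
Tension rupture (net): A_n = (4.6875 − 1×1.1875)×0.5 = 1.75 in² (U = 1.0, A_e = A_n). φR_n = 0.75 × 58 × 1.75 = 76.1 kips.
Governing: min(120.2, 141.9, 76.1) = 76.1 kips → net-section rupture.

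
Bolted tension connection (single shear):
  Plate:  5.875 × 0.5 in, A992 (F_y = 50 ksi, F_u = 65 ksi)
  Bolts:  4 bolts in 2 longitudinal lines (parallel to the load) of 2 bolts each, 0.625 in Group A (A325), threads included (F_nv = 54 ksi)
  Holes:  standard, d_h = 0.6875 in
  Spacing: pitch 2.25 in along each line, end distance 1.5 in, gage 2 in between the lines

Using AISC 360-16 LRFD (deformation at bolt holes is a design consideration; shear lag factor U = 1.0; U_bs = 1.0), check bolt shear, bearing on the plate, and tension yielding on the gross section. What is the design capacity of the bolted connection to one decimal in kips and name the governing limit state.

49.7 kips (bolt shear governs)

Bolt shear: A_b = π(0.625)²/4 = 0.3068 in². φR_n = 0.75 × 54 × 0.3068 × 4 × 1 = 49.7 kips.
Bearing (0.5 in plate, F_u = 65 ksi): end bolts L_c = 1.5 − 0.6875/2 = 1.15625, R_n = min(1.2×1.15625×0.5×65, 2.4×0.625×0.5×65) = 45.094 kips/bolt; interior L_c = 2.25 − 0.6875 = 1.5625, R_n = 48.75 kips/bolt. φR_n = 0.75 × (2×45.094 + 2×48.75) = 140.8 kips.
Tension yield (gross): A_g = 5.875×0.5 = 2.9375 in². φR_n = 0.90 × 50 × 2.9375 = 132.2 kips.
Governing: min(49.7, 140.8, 132.2) = 49.7 kips → bolt shear.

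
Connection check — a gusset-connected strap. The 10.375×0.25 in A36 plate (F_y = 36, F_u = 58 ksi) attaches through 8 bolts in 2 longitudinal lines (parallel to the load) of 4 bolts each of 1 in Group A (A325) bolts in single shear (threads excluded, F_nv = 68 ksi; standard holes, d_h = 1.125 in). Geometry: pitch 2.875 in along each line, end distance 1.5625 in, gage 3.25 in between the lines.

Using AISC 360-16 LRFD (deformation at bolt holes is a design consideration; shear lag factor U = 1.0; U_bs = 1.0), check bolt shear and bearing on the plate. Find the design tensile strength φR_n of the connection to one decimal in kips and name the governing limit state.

163.1 kips (bearing governs)

Bolt shear: A_b = π(1)²/4 = 0.7854 in². φR_n = 0.75 × 68 × 0.7854 × 8 × 1 = 320.4 kips.
Bearing (0.25 in plate, F_u = 58 ksi): end bolts L_c = 1.5625 − 1.125/2 = 1, R_n = min(1.2×1×0.25×58, 2.4×1×0.25×58) = 17.4 kips/bolt; interior L_c = 2.875 − 1.125 = 1.75, R_n = 30.45 kips/bolt. φR_n = 0.75 × (2×17.4 + 6×30.45) = 163.1 kips.
Governing: min(320.4, 163.1) = 163.1 kips → bearing.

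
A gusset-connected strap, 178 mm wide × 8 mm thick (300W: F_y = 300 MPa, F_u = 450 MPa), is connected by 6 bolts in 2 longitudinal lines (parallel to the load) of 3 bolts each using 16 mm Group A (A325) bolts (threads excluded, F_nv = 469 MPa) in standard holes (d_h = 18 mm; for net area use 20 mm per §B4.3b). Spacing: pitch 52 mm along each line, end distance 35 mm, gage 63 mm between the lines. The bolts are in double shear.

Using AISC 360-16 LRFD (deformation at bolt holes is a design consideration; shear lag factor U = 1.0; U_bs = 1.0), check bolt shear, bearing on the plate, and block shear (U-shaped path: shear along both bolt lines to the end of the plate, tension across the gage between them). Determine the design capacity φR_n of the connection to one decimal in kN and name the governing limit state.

404.5 kN (block shear governs)

Bolt shear: A_b = π(16)²/4 = 201.06 mm². φR_n = 0.75 × 469 × 201.06 × 6 × 2 = 848.7 kN.
Bearing (8 mm plate, F_u = 450 MPa): end bolts L_c = 35 − 18/2 = 26, R_n = min(1.2×26×8×450, 2.4×16×8×450) = 112.32 kN/bolt; interior L_c = 52 − 18 = 34, R_n = 138.24 kN/bolt. φR_n = 0.75 × (2×112.32 + 4×138.24) = 583.2 kN.
Block shear: shear path 2×[35+2×52] = 2×139 mm, A_gv = 2224, A_nv = 2×(139 − 2.5×20)×8 = 1424 mm²; tension across gage: (63 − 1×20)×8 = 344 mm². R_n = min(0.6×450×1424, 0.6×300×2224) + 1.0×450×344 = min(384.48, 400.32) + 154.8 = 539.28 kN. φR_n = 0.75 × 539.28 = 404.5 kN.
Governing: min(848.7, 583.2, 404.5) = 404.5 kN → block shear.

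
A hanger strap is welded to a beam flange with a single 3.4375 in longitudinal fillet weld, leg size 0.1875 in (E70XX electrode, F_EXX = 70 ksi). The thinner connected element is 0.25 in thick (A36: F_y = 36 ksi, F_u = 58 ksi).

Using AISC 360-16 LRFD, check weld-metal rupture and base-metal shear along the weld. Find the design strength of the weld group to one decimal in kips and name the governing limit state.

14.4 kips (weld metal governs)

Weld metal: throat = 0.707×0.1875 = 0.13256 in, L = 3.4375 in. φR_n = 0.75 × 0.6 × 70 × 0.13256 × 3.4375 = 14.4 kips.
Base metal shear (0.25 in plate): yield φR_n = 1.0×0.6×36×0.25×3.4375 = 18.6 kips; rupture φR_n = 0.75×0.6×58×0.25×3.4375 = 22.4 kips; take 18.6 kips (yield).
Governing: min(14.4, 18.6) = 14.4 kips → weld metal.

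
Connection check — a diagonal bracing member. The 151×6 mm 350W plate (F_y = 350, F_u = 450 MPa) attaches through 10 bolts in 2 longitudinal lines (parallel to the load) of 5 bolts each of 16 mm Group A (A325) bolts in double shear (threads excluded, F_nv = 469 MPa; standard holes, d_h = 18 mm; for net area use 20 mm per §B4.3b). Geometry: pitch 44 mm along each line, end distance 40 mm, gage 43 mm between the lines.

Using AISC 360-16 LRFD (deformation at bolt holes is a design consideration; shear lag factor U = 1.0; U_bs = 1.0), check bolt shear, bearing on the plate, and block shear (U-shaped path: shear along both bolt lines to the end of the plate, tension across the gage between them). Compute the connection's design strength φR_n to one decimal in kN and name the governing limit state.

Bolt shear: A_b = π(16)²/4 = 201.06 mm². φR_n = 0.75 × 469 × 201.06 × 10 × 2 = 1414.5 kN.
Bearing (6 mm plate, F_u = 450 MPa): end bolts L_c = 40 − 18/2 = 31, R_n = min(1.2×31×6×450, 2.4×16×6×450) = 100.44 kN/bolt; interior L_c = 44 − 18 = 26, R_n = 84.24 kN/bolt. φR_n = 0.75 × (2×100.44 + 8×84.24) = 656.1 kN.
Block shear: shear path 2×[40+4×44] = 2×216 mm, A_gv = 2592, A_nv = 2×(216 − 4.5×20)×6 = 1512 mm²; tension across gage: (43 − 1×20)×6 = 138 mm². R_n = min(0.6×450×1512, 0.6×350×2592) + 1.0×450×138 = min(408.24, 544.32) + 62.1 = 470.34 kN. φR_n = 0.75 × 470.34 = 352.8 kN.
Governing: min(1414.5, 656.1, 352.8) = 352.8 kN → block shear.

352.8 kN (block shear governs)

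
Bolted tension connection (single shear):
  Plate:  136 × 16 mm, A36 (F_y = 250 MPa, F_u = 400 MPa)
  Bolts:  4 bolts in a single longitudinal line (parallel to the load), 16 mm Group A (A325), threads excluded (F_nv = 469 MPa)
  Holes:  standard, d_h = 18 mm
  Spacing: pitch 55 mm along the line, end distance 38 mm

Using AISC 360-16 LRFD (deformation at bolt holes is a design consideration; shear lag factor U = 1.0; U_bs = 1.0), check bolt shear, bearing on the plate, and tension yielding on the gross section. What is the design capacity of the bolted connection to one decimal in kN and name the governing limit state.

282.9 kN (bolt shear governs)

Bolt shear: A_b = π(16)²/4 = 201.06 mm². φR_n = 0.75 × 469 × 201.06 × 4 × 1 = 282.9 kN.
Bearing (16 mm plate, F_u = 400 MPa): end bolts L_c = 38 − 18/2 = 29, R_n = min(1.2×29×16×400, 2.4×16×16×400) = 222.72 kN/bolt; interior L_c = 55 − 18 = 37, R_n = 245.76 kN/bolt. φR_n = 0.75 × (1×222.72 + 3×245.76) = 720.0 kN.
Tension yield (gross): A_g = 136×16 = 2176 mm². φR_n = 0.90 × 250 × 2176 = 489.6 kN.
Governing: min(282.9, 720.0, 489.6) = 282.9 kN → bolt shear.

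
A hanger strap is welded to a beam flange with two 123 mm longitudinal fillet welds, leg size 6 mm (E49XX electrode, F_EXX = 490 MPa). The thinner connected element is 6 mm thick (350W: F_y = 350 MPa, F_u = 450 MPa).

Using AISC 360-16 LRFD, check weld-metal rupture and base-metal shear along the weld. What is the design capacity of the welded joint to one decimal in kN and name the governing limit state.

230.1 kN (weld metal governs)

Weld metal: throat = 0.707×6 = 4.242 mm, L = 2×123 = 246 mm. φR_n = 0.75 × 0.6 × 490 × 4.242 × 246 = 230.1 kN.
Base metal shear (6 mm plate): yield φR_n = 1.0×0.6×350×6×246 = 310.0 kN; rupture φR_n = 0.75×0.6×450×6×246 = 298.9 kN; take 298.9 kN (rupture).
Governing: min(230.1, 298.9) = 230.1 kN → weld metal.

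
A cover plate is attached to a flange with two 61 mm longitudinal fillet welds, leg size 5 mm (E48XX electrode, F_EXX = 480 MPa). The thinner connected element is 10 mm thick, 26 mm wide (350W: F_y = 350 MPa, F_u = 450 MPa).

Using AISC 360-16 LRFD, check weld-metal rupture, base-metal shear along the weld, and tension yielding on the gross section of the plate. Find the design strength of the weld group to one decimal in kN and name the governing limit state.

Weld metal: throat = 0.707×5 = 3.535 mm, L = 2×61 = 122 mm. φR_n = 0.75 × 0.6 × 480 × 3.535 × 122 = 93.2 kN.
Base metal shear (10 mm plate): yield φR_n = 1.0×0.6×350×10×122 = 256.2 kN; rupture φR_n = 0.75×0.6×450×10×122 = 247.1 kN; take 247.1 kN (rupture).
Tension yield (gross): A_g = 26×10 = 260 mm². φR_n = 0.90 × 350 × 260 = 81.9 kN.
Governing: min(93.2, 247.1, 81.9) = 81.9 kN → gross-section yield.

81.9 kN (gross-section yield governs)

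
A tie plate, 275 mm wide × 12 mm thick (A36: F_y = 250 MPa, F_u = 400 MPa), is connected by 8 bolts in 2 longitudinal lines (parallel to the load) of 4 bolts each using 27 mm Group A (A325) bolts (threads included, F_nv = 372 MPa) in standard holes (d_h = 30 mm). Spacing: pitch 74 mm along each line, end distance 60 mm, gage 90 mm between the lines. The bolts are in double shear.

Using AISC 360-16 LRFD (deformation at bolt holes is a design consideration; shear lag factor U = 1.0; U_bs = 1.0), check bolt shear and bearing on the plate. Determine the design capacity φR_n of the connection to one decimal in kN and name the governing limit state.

1529.3 kN (bearing governs)

Bolt shear: A_b = π(27)²/4 = 572.56 mm². φR_n = 0.75 × 372 × 572.56 × 8 × 2 = 2555.9 kN.
Bearing (12 mm plate, F_u = 400 MPa): end bolts L_c = 60 − 30/2 = 45, R_n = min(1.2×45×12×400, 2.4×27×12×400) = 259.2 kN/bolt; interior L_c = 74 − 30 = 44, R_n = 253.44 kN/bolt. φR_n = 0.75 × (2×259.2 + 6×253.44) = 1529.3 kN.
Governing: min(2555.9, 1529.3) = 1529.3 kN → bearing.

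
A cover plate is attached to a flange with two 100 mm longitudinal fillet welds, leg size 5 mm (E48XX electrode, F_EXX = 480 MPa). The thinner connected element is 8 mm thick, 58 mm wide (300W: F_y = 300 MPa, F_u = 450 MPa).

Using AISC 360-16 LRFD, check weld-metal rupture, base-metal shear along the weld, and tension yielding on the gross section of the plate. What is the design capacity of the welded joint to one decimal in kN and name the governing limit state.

125.3 kN (gross-section yield governs)

Weld metal: throat = 0.707×5 = 3.535 mm, L = 2×100 = 200 mm. φR_n = 0.75 × 0.6 × 480 × 3.535 × 200 = 152.7 kN.
Base metal shear (8 mm plate): yield φR_n = 1.0×0.6×300×8×200 = 288.0 kN; rupture φR_n = 0.75×0.6×450×8×200 = 324.0 kN; take 288.0 kN (yield).
Tension yield (gross): A_g = 58×8 = 464 mm². φR_n = 0.90 × 300 × 464 = 125.3 kN.
Governing: min(152.7, 288.0, 125.3) = 125.3 kN → gross-section yield.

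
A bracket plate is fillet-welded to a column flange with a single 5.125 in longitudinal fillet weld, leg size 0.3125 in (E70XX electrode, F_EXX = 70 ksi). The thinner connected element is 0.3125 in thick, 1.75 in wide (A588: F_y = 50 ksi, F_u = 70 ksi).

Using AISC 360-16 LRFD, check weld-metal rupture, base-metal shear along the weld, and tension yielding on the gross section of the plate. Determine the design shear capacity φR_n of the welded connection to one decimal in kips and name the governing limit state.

24.6 kips (gross-section yield governs)

Weld metal: throat = 0.707×0.3125 = 0.22094 in, L = 5.125 in. φR_n = 0.75 × 0.6 × 70 × 0.22094 × 5.125 = 35.7 kips.
Base metal shear (0.3125 in plate): yield φR_n = 1.0×0.6×50×0.3125×5.125 = 48.0 kips; rupture φR_n = 0.75×0.6×70×0.3125×5.125 = 50.4 kips; take 48.0 kips (yield).
Tension yield (gross): A_g = 1.75×0.3125 = 0.54688 in². φR_n = 0.90 × 50 × 0.54688 = 24.6 kips.
Governing: min(35.7, 48.0, 24.6) = 24.6 kips → gross-section yield.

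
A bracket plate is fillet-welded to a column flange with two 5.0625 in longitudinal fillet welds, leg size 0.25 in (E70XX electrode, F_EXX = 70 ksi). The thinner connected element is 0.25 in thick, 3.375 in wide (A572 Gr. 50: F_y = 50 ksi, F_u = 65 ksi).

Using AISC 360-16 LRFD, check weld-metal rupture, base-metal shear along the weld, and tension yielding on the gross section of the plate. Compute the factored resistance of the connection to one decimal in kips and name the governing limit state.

38.0 kips (gross-section yield governs)

Weld metal: throat = 0.707×0.25 = 0.17675 in, L = 2×5.0625 = 10.125 in. φR_n = 0.75 × 0.6 × 70 × 0.17675 × 10.125 = 56.4 kips.
Base metal shear (0.25 in plate): yield φR_n = 1.0×0.6×50×0.25×10.125 = 75.9 kips; rupture φR_n = 0.75×0.6×65×0.25×10.125 = 74.0 kips; take 74.0 kips (rupture).
Tension yield (gross): A_g = 3.375×0.25 = 0.84375 in². φR_n = 0.90 × 50 × 0.84375 = 38.0 kips.
Governing: min(56.4, 74.0, 38.0) = 38.0 kips → gross-section yield.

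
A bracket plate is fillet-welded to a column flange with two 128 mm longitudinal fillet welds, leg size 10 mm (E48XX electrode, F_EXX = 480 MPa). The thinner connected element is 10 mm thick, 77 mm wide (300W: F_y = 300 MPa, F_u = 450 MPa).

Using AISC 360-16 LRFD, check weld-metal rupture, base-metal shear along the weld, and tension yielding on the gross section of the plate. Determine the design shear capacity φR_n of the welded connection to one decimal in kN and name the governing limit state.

Weld metal: throat = 0.707×10 = 7.07 mm, L = 2×128 = 256 mm. φR_n = 0.75 × 0.6 × 480 × 7.07 × 256 = 390.9 kN.
Base metal shear (10 mm plate): yield φR_n = 1.0×0.6×300×10×256 = 460.8 kN; rupture φR_n = 0.75×0.6×450×10×256 = 518.4 kN; take 460.8 kN (yield).
Tension yield (gross): A_g = 77×10 = 770 mm². φR_n = 0.90 × 300 × 770 = 207.9 kN.
Governing: min(390.9, 460.8, 207.9) = 207.9 kN → gross-section yield.

207.9 kN (gross-section yield governs)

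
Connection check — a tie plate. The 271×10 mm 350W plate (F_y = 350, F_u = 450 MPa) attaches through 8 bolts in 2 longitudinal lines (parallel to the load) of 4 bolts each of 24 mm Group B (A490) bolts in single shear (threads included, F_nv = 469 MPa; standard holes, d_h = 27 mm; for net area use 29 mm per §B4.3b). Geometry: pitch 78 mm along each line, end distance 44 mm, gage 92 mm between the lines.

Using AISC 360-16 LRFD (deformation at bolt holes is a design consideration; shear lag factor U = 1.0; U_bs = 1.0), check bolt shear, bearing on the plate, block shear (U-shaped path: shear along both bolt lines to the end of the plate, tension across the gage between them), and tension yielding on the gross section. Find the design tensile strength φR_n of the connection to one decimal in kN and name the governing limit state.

853.7 kN (gross-section yield governs)

Bolt shear: A_b = π(24)²/4 = 452.39 mm². φR_n = 0.75 × 469 × 452.39 × 8 × 1 = 1273.0 kN.
Bearing (10 mm plate, F_u = 450 MPa): end bolts L_c = 44 − 27/2 = 30.5, R_n = min(1.2×30.5×10×450, 2.4×24×10×450) = 164.7 kN/bolt; interior L_c = 78 − 27 = 51, R_n = 259.2 kN/bolt. φR_n = 0.75 × (2×164.7 + 6×259.2) = 1413.5 kN.
Block shear: shear path 2×[44+3×78] = 2×278 mm, A_gv = 5560, A_nv = 2×(278 − 3.5×29)×10 = 3530 mm²; tension across gage: (92 − 1×29)×10 = 630 mm². R_n = min(0.6×450×3530, 0.6×350×5560) + 1.0×450×630 = min(953.1, 1167.6) + 283.5 = 1236.6 kN. φR_n = 0.75 × 1236.6 = 927.5 kN.
Tension yield (gross): A_g = 271×10 = 2710 mm². φR_n = 0.90 × 350 × 2710 = 853.7 kN.
Governing: min(1273.0, 1413.5, 927.5, 853.7) = 853.7 kN → gross-section yield.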